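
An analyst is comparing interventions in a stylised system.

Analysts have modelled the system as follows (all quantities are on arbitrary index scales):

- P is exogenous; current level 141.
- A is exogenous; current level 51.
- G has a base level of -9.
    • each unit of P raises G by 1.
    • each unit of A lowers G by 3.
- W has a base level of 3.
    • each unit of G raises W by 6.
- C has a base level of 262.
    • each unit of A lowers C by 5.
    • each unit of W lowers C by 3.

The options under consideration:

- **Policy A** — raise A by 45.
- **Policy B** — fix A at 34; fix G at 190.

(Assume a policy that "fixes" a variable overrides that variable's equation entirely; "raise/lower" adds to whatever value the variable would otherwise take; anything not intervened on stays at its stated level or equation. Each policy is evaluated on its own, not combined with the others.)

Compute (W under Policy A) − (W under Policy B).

Policy A (A + 45):
  P = 141
  A = 51 + 45 = 96
  G = -9 + 141 − 3·96 = -156
  W = 3 + 6·(-156) = -933
Policy B (A := 34, G := 190):
  P = 141
  A = 34
  G = 190
  W = 3 + 6·190 = 1143
W: -933 − 1143 = -2076

-2076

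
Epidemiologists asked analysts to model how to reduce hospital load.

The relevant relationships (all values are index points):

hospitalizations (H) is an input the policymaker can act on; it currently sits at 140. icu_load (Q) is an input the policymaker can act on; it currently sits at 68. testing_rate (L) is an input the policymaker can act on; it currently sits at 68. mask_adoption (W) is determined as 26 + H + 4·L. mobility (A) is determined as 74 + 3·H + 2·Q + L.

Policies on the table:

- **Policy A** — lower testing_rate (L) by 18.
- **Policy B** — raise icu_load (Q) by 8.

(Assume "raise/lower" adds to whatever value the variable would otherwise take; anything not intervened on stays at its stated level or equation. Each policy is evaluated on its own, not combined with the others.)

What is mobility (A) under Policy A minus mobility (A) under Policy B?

Policy A (L − 18):
  H = 140
  Q = 68
  L = 68 − 18 = 50
  A = 74 + 3·140 + 2·68 + 50 = 680
Policy B (Q + 8):
  H = 140
  Q = 68 + 8 = 76
  L = 68
  A = 74 + 3·140 + 2·76 + 68 = 714
A: 680 − 714 = -34

-34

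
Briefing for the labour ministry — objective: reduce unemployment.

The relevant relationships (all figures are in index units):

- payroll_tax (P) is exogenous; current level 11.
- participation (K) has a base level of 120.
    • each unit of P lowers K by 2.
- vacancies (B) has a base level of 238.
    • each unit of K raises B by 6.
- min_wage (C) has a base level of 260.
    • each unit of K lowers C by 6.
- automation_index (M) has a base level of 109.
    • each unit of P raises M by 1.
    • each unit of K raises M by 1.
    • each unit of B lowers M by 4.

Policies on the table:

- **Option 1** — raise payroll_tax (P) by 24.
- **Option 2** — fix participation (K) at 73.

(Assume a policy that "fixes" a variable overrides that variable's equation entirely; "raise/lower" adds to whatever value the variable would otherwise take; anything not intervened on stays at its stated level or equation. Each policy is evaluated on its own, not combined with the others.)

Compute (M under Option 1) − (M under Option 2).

Option 1 (P + 24):
  P = 11 + 24 = 35
  K = 120 − 2·35 = 50
  B = 238 + 6·50 = 538
  M = 109 + 35 + 50 − 4·538 = -1958
Option 2 (K := 73):
  P = 11
  K = 73
  B = 238 + 6·73 = 676
  M = 109 + 11 + 73 − 4·676 = -2511
M: -1958 − (-2511) = 553

553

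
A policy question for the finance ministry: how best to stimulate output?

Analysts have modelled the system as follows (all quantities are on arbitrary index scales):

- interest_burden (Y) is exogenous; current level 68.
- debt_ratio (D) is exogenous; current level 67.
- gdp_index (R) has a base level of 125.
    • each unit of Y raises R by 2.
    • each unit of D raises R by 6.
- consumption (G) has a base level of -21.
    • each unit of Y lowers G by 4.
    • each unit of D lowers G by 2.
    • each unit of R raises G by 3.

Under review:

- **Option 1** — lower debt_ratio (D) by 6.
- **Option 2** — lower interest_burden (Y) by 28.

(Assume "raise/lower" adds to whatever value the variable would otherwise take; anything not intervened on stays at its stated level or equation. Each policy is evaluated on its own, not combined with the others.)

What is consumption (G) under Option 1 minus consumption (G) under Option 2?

-40

Option 1 (D − 6):
  Y = 68
  D = 67 − 6 = 61
  R = 125 + 2·68 + 6·61 = 627
  G = -21 − 4·68 − 2·61 + 3·627 = 1466
Option 2 (Y − 28):
  Y = 68 − 28 = 40
  D = 67
  R = 125 + 2·40 + 6·67 = 607
  G = -21 − 4·40 − 2·67 + 3·607 = 1506
G: 1466 − 1506 = -40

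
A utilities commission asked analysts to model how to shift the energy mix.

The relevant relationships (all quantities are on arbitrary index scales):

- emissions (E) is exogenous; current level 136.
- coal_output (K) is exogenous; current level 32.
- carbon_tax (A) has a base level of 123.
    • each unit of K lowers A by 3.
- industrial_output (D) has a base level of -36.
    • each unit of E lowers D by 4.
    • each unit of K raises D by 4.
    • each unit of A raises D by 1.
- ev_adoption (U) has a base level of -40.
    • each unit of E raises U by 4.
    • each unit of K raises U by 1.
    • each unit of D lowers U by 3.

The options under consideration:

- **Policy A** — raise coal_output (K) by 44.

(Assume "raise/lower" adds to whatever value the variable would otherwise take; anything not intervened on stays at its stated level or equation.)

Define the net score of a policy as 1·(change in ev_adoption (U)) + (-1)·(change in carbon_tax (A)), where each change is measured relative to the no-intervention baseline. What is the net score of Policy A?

Baseline:
  E = 136
  K = 32
  A = 123 − 3·32 = 27
  D = -36 − 4·136 + 4·32 + 27 = -425
  U = -40 + 4·136 + 32 − 3·(-425) = 1811
Policy A (K + 44):
  E = 136
  K = 32 + 44 = 76
  A = 123 − 3·76 = -105
  D = -36 − 4·136 + 4·76 + (-105) = -381
  U = -40 + 4·136 + 76 − 3·(-381) = 1723
ΔU = 1723 − 1811 = -88; ΔA = -105 − 27 = -132
Score = 1·(-88) + (-1)·(-132) = 44

44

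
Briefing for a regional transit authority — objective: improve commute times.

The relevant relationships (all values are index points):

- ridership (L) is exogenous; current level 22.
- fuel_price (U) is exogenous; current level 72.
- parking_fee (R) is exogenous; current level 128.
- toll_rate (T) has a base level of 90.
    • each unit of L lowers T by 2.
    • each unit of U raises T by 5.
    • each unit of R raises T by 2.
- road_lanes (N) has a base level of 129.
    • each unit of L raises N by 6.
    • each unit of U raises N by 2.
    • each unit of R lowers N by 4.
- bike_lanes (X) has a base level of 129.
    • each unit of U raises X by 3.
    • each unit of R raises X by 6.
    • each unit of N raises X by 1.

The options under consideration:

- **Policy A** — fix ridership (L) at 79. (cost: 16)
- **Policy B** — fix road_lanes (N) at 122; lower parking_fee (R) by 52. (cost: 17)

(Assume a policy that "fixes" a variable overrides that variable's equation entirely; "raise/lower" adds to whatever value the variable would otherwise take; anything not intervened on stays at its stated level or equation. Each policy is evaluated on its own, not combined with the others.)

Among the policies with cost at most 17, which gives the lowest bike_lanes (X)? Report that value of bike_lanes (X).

Policy A (L := 79):
  L = 79
  U = 72
  R = 128
  N = 129 + 6·79 + 2·72 − 4·128 = 235
  X = 129 + 3·72 + 6·128 + 235 = 1348
Policy B (N := 122, R − 52):
  L = 22
  U = 72
  R = 128 − 52 = 76
  N = 122
  X = 129 + 3·72 + 6·76 + 122 = 923
Comparing — Policy A: X=1348, Policy B: X=923. Lowest is 923 (Policy B).

923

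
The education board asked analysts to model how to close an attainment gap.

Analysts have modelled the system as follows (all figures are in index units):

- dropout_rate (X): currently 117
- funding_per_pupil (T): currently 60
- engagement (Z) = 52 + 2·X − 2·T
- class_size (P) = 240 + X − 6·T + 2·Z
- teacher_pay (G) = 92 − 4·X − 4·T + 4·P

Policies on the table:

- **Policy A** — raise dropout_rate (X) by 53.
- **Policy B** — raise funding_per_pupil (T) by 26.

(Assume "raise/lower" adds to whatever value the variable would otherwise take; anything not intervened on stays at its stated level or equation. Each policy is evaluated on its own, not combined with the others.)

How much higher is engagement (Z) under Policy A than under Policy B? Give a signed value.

Policy A (X + 53):
  X = 117 + 53 = 170
  T = 60
  Z = 52 + 2·170 − 2·60 = 272
Policy B (T + 26):
  X = 117
  T = 60 + 26 = 86
  Z = 52 + 2·117 − 2·86 = 114
Z: 272 − 114 = 158

158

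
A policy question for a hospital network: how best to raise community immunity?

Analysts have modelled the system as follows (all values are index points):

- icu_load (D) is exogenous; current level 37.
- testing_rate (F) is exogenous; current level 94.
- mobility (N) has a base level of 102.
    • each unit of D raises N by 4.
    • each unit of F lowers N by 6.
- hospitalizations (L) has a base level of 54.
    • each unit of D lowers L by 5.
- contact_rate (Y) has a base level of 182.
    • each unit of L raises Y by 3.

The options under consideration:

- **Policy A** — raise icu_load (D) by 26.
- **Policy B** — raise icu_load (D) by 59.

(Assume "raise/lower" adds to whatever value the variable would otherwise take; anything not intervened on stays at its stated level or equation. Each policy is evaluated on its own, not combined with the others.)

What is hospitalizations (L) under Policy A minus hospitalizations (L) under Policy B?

Policy A (D + 26):
  D = 37 + 26 = 63
  L = 54 − 5·63 = -261
Policy B (D + 59):
  D = 37 + 59 = 96
  L = 54 − 5·96 = -426
L: -261 − (-426) = 165

165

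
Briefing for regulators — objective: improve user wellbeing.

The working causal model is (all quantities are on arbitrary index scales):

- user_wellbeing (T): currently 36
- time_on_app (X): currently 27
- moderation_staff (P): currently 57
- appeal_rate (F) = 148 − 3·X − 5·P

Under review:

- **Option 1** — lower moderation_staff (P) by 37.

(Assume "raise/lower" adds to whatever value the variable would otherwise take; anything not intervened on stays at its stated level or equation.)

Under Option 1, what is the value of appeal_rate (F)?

Option 1 (P − 37):
  X = 27
  P = 57 − 37 = 20
  F = 148 − 3·27 − 5·20 = -33

-33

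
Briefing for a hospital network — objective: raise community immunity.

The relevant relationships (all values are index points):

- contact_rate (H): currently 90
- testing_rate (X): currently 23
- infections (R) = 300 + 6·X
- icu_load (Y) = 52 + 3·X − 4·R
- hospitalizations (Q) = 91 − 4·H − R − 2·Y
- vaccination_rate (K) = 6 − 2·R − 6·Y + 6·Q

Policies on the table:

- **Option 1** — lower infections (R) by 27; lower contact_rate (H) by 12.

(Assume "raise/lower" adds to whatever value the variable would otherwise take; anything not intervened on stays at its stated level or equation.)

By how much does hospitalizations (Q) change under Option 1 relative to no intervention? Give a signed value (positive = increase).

-141

Baseline:
  H = 90
  X = 23
  R = 300 + 6·23 = 438
  Y = 52 + 3·23 − 4·438 = -1631
  Q = 91 − 4·90 − 438 − 2·(-1631) = 2555
Option 1 (R − 27, H − 12):
  H = 90 − 12 = 78
  X = 23
  R = 300 + 6·23 (−27 from intervention) = 411
  Y = 52 + 3·23 − 4·411 = -1523
  Q = 91 − 4·78 − 411 − 2·(-1523) = 2414
Change in Q: 2414 − 2555 = -141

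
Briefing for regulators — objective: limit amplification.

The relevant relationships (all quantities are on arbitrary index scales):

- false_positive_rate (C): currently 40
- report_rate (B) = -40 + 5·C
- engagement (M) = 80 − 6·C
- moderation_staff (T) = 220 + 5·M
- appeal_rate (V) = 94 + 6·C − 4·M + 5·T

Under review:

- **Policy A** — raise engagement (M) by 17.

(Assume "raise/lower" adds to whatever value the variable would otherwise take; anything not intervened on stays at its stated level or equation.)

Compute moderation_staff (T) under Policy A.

-495

Policy A (M + 17):
  C = 40
  M = 80 − 6·40 (+17 from intervention) = -143
  T = 220 + 5·(-143) = -495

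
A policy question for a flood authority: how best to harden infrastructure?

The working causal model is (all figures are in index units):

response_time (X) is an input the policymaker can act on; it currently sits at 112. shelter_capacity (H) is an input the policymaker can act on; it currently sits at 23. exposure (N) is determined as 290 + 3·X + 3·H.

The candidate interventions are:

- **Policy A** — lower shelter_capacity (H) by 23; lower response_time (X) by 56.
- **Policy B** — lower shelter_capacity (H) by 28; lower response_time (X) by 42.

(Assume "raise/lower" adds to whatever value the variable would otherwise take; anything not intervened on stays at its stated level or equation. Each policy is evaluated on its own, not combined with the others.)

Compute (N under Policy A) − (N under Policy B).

-27

Policy A (H − 23, X − 56):
  X = 112 − 56 = 56
  H = 23 − 23 = 0
  N = 290 + 3·56 + 3·0 = 458
Policy B (H − 28, X − 42):
  X = 112 − 42 = 70
  H = 23 − 28 = -5
  N = 290 + 3·70 + 3·(-5) = 485
N: 458 − 485 = -27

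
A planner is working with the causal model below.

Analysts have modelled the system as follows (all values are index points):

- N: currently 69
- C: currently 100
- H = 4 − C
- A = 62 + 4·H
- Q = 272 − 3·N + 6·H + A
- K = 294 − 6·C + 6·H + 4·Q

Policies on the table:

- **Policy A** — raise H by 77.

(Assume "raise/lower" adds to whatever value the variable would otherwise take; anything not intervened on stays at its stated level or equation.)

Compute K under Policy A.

Policy A (H + 77):
  N = 69
  C = 100
  H = 4 − 100 (+77 from intervention) = -19
  A = 62 + 4·(-19) = -14
  Q = 272 − 3·69 + 6·(-19) + (-14) = -63
  K = 294 − 6·100 + 6·(-19) + 4·(-63) = -672

-672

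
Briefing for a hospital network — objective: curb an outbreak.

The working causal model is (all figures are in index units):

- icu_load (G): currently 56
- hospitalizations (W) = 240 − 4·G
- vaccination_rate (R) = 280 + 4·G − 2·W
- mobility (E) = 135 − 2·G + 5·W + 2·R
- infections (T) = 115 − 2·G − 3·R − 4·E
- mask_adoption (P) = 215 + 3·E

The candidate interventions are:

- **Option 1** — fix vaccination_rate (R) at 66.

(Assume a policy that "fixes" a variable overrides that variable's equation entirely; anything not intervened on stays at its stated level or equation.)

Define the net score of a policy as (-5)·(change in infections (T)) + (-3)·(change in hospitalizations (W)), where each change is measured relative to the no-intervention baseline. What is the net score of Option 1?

-22330

Baseline:
  G = 56
  W = 240 − 4·56 = 16
  R = 280 + 4·56 − 2·16 = 472
  E = 135 − 2·56 + 5·16 + 2·472 = 1047
  T = 115 − 2·56 − 3·472 − 4·1047 = -5601
Option 1 (R := 66):
  G = 56
  W = 240 − 4·56 = 16
  R = 66
  E = 135 − 2·56 + 5·16 + 2·66 = 235
  T = 115 − 2·56 − 3·66 − 4·235 = -1135
ΔT = -1135 − (-5601) = 4466; ΔW = 16 − 16 = 0
Score = (-5)·4466 + (-3)·0 = -22330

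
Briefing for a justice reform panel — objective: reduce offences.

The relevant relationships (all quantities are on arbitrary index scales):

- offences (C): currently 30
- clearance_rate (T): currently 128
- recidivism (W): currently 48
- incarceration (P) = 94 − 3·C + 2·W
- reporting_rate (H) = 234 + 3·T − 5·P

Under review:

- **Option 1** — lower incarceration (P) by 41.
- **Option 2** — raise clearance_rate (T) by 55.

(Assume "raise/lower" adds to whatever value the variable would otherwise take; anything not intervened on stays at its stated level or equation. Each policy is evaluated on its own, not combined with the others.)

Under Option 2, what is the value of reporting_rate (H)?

283

Option 2 (T + 55):
  C = 30
  T = 128 + 55 = 183
  W = 48
  P = 94 − 3·30 + 2·48 = 100
  H = 234 + 3·183 − 5·100 = 283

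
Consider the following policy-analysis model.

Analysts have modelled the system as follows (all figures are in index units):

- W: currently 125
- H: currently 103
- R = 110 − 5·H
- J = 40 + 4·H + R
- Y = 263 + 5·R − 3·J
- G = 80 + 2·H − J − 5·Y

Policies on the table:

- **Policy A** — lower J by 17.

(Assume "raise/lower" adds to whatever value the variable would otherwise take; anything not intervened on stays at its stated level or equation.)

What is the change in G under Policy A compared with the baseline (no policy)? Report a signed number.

Baseline:
  H = 103
  R = 110 − 5·103 = -405
  J = 40 + 4·103 + (-405) = 47
  Y = 263 + 5·(-405) − 3·47 = -1903
  G = 80 + 2·103 − 47 − 5·(-1903) = 9754
Policy A (J − 17):
  H = 103
  R = 110 − 5·103 = -405
  J = 40 + 4·103 + (-405) (−17 from intervention) = 30
  Y = 263 + 5·(-405) − 3·30 = -1852
  G = 80 + 2·103 − 30 − 5·(-1852) = 9516
Change in G: 9516 − 9754 = -238

-238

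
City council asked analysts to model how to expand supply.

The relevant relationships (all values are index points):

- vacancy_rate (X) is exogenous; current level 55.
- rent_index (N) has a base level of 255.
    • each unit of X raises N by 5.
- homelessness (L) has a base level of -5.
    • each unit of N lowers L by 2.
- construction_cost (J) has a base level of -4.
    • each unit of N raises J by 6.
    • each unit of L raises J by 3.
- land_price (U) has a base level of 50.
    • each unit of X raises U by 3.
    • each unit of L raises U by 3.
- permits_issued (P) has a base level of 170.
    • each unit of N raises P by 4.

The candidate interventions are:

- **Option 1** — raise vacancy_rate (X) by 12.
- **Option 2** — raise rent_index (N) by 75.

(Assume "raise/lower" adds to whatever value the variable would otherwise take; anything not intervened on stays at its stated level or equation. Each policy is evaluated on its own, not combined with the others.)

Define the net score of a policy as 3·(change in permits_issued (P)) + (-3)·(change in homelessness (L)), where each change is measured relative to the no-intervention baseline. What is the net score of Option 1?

Baseline:
  X = 55
  N = 255 + 5·55 = 530
  L = -5 − 2·530 = -1065
  P = 170 + 4·530 = 2290
Option 1 (X + 12):
  X = 55 + 12 = 67
  N = 255 + 5·67 = 590
  L = -5 − 2·590 = -1185
  P = 170 + 4·590 = 2530
ΔP = 2530 − 2290 = 240; ΔL = -1185 − (-1065) = -120
Score = 3·240 + (-3)·(-120) = 1080

1080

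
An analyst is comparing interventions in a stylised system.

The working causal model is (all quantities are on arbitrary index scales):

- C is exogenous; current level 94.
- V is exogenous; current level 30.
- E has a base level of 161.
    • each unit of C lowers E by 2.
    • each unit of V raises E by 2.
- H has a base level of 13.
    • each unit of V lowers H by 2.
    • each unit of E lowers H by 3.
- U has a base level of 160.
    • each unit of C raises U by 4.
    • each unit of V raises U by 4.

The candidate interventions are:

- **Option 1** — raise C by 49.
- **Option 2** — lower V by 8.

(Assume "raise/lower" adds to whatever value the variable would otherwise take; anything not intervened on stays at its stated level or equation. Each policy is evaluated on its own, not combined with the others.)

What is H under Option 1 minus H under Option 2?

230

Option 1 (C + 49):
  C = 94 + 49 = 143
  V = 30
  E = 161 − 2·143 + 2·30 = -65
  H = 13 − 2·30 − 3·(-65) = 148
Option 2 (V − 8):
  C = 94
  V = 30 − 8 = 22
  E = 161 − 2·94 + 2·22 = 17
  H = 13 − 2·22 − 3·17 = -82
H: 148 − (-82) = 230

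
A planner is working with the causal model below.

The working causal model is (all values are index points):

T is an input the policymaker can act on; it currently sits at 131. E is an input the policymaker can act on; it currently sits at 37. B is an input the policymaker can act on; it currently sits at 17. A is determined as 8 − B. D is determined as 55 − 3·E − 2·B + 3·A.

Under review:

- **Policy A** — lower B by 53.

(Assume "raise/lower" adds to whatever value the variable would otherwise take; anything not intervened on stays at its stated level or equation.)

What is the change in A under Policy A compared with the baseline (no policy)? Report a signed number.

Baseline:
  B = 17
  A = 8 − 17 = -9
Policy A (B − 53):
  B = 17 − 53 = -36
  A = 8 − (-36) = 44
Change in A: 44 − (-9) = 53

53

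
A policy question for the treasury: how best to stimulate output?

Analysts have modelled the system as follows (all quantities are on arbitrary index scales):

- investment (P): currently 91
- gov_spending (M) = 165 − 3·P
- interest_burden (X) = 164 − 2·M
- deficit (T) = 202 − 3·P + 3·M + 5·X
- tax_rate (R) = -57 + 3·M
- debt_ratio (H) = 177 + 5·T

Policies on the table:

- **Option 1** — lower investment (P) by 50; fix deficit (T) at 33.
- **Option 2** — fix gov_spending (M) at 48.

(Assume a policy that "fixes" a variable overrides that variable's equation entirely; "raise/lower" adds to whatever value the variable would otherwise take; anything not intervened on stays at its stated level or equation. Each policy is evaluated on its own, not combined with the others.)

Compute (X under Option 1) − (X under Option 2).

Option 1 (P − 50, T := 33):
  P = 91 − 50 = 41
  M = 165 − 3·41 = 42
  X = 164 − 2·42 = 80
Option 2 (M := 48):
  P = 91
  M = 48
  X = 164 − 2·48 = 68
X: 80 − 68 = 12

12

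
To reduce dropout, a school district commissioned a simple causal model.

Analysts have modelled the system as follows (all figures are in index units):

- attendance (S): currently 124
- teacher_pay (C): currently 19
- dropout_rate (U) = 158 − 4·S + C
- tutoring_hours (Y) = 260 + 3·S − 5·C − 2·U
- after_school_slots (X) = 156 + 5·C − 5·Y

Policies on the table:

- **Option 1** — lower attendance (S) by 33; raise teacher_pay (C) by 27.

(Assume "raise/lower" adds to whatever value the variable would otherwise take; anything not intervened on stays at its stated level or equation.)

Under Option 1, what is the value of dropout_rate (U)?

-160

Option 1 (S − 33, C + 27):
  S = 124 − 33 = 91
  C = 19 + 27 = 46
  U = 158 − 4·91 + 46 = -160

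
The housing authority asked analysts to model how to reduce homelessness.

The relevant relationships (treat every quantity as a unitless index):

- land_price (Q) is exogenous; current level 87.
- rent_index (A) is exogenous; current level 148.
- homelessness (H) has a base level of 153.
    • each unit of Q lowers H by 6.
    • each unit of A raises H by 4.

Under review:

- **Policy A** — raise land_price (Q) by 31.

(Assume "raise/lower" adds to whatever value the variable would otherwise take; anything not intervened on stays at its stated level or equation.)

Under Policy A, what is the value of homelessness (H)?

Policy A (Q + 31):
  Q = 87 + 31 = 118
  A = 148
  H = 153 − 6·118 + 4·148 = 37

37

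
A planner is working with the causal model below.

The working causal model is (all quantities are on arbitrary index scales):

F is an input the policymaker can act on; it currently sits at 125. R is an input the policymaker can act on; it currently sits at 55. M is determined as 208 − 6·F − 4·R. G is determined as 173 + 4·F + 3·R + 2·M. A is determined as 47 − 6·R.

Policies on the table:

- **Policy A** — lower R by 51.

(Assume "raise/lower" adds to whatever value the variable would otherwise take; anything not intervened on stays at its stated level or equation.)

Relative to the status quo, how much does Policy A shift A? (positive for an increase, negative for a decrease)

306

Baseline:
  R = 55
  A = 47 − 6·55 = -283
Policy A (R − 51):
  R = 55 − 51 = 4
  A = 47 − 6·4 = 23
Change in A: 23 − (-283) = 306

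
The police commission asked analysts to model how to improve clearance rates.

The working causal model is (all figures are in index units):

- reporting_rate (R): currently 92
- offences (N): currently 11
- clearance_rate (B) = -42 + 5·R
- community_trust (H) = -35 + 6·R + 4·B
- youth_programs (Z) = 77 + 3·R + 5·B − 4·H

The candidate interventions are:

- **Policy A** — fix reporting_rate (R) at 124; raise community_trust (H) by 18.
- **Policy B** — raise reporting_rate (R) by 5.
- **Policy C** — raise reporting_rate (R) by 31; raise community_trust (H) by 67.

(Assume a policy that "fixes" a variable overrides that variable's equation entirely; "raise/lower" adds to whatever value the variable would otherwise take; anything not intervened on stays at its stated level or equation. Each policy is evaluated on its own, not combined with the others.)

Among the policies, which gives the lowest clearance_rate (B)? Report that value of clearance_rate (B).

443

Policy A (R := 124, H + 18):
  R = 124
  B = -42 + 5·124 = 578
Policy B (R + 5):
  R = 92 + 5 = 97
  B = -42 + 5·97 = 443
Policy C (R + 31, H + 67):
  R = 92 + 31 = 123
  B = -42 + 5·123 = 573
Comparing — Policy A: B=578, Policy B: B=443, Policy C: B=573. Lowest is 443 (Policy B).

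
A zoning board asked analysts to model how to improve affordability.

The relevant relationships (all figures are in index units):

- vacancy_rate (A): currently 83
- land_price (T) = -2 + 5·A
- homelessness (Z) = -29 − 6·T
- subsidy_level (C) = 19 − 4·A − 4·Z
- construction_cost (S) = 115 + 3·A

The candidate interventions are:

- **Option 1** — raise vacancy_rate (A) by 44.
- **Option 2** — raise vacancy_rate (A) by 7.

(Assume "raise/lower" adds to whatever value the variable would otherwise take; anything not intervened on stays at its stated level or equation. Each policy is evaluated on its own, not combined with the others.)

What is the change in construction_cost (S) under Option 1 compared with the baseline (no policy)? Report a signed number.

Baseline:
  A = 83
  S = 115 + 3·83 = 364
Option 1 (A + 44):
  A = 83 + 44 = 127
  S = 115 + 3·127 = 496
Change in S: 496 − 364 = 132

132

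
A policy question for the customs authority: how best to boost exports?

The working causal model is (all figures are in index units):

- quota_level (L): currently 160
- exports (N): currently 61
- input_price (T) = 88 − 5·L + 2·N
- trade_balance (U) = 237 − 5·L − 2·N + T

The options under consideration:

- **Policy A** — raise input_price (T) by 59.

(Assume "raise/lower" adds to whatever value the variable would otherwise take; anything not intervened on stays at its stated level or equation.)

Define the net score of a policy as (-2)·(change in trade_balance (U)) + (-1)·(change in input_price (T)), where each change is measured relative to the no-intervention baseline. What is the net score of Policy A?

-177

Baseline:
  L = 160
  N = 61
  T = 88 − 5·160 + 2·61 = -590
  U = 237 − 5·160 − 2·61 + (-590) = -1275
Policy A (T + 59):
  L = 160
  N = 61
  T = 88 − 5·160 + 2·61 (+59 from intervention) = -531
  U = 237 − 5·160 − 2·61 + (-531) = -1216
ΔU = -1216 − (-1275) = 59; ΔT = -531 − (-590) = 59
Score = (-2)·59 + (-1)·59 = -177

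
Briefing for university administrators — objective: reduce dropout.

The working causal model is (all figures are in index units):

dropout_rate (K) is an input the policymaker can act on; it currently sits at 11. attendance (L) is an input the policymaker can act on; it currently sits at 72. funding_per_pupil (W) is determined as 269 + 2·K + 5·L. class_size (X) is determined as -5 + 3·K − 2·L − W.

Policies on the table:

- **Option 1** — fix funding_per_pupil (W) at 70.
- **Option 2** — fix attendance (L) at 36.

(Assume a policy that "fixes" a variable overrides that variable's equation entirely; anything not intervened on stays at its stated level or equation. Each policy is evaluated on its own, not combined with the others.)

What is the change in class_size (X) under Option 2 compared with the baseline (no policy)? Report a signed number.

Baseline:
  K = 11
  L = 72
  W = 269 + 2·11 + 5·72 = 651
  X = -5 + 3·11 − 2·72 − 651 = -767
Option 2 (L := 36):
  K = 11
  L = 36
  W = 269 + 2·11 + 5·36 = 471
  X = -5 + 3·11 − 2·36 − 471 = -515
Change in X: -515 − (-767) = 252

252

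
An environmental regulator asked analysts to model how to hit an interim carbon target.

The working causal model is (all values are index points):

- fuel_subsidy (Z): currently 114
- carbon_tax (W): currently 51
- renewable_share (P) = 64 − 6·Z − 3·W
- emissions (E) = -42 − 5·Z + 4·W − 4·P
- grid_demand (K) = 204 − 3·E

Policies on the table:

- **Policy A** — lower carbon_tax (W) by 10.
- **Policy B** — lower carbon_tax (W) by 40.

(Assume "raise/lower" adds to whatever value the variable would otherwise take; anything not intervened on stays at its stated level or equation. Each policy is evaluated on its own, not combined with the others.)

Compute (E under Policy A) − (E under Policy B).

480

Policy A (W − 10):
  Z = 114
  W = 51 − 10 = 41
  P = 64 − 6·114 − 3·41 = -743
  E = -42 − 5·114 + 4·41 − 4·(-743) = 2524
Policy B (W − 40):
  Z = 114
  W = 51 − 40 = 11
  P = 64 − 6·114 − 3·11 = -653
  E = -42 − 5·114 + 4·11 − 4·(-653) = 2044
E: 2524 − 2044 = 480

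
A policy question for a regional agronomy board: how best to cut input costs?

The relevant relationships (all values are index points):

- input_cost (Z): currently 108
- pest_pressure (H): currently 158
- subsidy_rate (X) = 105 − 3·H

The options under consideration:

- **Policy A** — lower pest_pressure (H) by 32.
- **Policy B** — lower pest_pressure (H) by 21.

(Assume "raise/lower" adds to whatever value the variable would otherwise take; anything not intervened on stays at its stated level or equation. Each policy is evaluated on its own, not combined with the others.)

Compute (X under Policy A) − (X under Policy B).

Policy A (H − 32):
  H = 158 − 32 = 126
  X = 105 − 3·126 = -273
Policy B (H − 21):
  H = 158 − 21 = 137
  X = 105 − 3·137 = -306
X: -273 − (-306) = 33

33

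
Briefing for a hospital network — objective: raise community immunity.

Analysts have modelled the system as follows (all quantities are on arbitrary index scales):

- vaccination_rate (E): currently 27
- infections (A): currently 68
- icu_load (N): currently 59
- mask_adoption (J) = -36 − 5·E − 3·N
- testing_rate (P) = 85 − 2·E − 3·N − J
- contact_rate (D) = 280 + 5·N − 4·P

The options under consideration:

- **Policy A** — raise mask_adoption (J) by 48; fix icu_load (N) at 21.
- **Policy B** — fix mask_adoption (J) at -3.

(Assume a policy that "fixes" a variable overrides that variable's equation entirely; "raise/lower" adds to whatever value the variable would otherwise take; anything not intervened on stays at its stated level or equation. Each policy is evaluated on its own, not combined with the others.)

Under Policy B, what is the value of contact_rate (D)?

Policy B (J := -3):
  E = 27
  N = 59
  J = -3
  P = 85 − 2·27 − 3·59 − (-3) = -143
  D = 280 + 5·59 − 4·(-143) = 1147

1147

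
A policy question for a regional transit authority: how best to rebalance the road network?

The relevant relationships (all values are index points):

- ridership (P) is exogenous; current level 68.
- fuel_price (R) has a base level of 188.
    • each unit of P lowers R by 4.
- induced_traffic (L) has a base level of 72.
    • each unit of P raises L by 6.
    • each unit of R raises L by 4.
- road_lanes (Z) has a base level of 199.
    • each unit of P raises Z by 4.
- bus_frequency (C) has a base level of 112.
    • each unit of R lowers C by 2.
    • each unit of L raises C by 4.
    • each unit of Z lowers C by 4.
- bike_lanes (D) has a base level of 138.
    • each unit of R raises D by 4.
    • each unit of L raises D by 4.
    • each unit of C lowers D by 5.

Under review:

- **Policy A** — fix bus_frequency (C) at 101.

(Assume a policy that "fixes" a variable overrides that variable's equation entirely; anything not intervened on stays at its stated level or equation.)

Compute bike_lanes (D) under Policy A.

Policy A (C := 101):
  P = 68
  R = 188 − 4·68 = -84
  L = 72 + 6·68 + 4·(-84) = 144
  Z = 199 + 4·68 = 471
  C = 101
  D = 138 + 4·(-84) + 4·144 − 5·101 = -127

-127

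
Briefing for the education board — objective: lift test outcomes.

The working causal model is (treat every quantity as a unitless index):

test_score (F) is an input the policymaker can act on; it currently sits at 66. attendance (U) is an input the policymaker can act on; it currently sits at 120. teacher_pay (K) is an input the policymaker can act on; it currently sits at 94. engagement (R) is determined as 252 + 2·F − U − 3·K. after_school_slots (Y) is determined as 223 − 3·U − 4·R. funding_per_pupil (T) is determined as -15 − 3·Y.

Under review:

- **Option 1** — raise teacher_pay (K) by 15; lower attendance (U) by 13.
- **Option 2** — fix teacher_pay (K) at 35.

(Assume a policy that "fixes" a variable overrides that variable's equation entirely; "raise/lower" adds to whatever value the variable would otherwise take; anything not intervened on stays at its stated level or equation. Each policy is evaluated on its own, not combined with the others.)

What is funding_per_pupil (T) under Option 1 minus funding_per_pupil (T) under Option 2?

Option 1 (K + 15, U − 13):
  F = 66
  U = 120 − 13 = 107
  K = 94 + 15 = 109
  R = 252 + 2·66 − 107 − 3·109 = -50
  Y = 223 − 3·107 − 4·(-50) = 102
  T = -15 − 3·102 = -321
Option 2 (K := 35):
  F = 66
  U = 120
  K = 35
  R = 252 + 2·66 − 120 − 3·35 = 159
  Y = 223 − 3·120 − 4·159 = -773
  T = -15 − 3·(-773) = 2304
T: -321 − 2304 = -2625

-2625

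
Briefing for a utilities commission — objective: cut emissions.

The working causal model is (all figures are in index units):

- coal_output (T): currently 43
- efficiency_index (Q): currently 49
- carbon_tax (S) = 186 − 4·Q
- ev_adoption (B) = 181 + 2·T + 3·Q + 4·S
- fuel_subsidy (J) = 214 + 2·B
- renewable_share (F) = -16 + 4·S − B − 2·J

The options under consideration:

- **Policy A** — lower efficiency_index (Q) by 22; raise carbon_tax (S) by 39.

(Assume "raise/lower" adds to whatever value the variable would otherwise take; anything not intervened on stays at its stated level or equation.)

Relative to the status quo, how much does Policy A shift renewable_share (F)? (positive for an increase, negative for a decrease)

-1702

Baseline:
  T = 43
  Q = 49
  S = 186 − 4·49 = -10
  B = 181 + 2·43 + 3·49 + 4·(-10) = 374
  J = 214 + 2·374 = 962
  F = -16 + 4·(-10) − 374 − 2·962 = -2354
Policy A (Q − 22, S + 39):
  T = 43
  Q = 49 − 22 = 27
  S = 186 − 4·27 (+39 from intervention) = 117
  B = 181 + 2·43 + 3·27 + 4·117 = 816
  J = 214 + 2·816 = 1846
  F = -16 + 4·117 − 816 − 2·1846 = -4056
Change in F: -4056 − (-2354) = -1702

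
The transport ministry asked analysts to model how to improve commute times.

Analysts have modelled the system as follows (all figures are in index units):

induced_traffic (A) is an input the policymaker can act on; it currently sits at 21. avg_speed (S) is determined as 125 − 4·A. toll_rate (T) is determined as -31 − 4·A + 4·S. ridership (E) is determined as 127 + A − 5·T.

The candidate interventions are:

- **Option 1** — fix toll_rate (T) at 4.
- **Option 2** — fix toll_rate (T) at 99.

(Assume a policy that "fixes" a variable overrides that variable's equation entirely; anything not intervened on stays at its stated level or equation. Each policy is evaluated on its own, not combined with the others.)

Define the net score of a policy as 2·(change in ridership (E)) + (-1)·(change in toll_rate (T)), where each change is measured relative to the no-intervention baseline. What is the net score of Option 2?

-550

Baseline:
  A = 21
  S = 125 − 4·21 = 41
  T = -31 − 4·21 + 4·41 = 49
  E = 127 + 21 − 5·49 = -97
Option 2 (T := 99):
  A = 21
  S = 125 − 4·21 = 41
  T = 99
  E = 127 + 21 − 5·99 = -347
ΔE = -347 − (-97) = -250; ΔT = 99 − 49 = 50
Score = 2·(-250) + (-1)·50 = -550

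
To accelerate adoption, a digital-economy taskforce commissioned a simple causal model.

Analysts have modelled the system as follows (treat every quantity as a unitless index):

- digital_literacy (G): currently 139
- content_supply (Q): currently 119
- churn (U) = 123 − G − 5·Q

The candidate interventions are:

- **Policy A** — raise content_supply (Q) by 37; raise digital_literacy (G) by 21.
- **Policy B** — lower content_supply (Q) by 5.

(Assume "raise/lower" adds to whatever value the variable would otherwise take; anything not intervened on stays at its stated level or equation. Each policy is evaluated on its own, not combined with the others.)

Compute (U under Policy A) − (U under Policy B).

-231

Policy A (Q + 37, G + 21):
  G = 139 + 21 = 160
  Q = 119 + 37 = 156
  U = 123 − 160 − 5·156 = -817
Policy B (Q − 5):
  G = 139
  Q = 119 − 5 = 114
  U = 123 − 139 − 5·114 = -586
U: -817 − (-586) = -231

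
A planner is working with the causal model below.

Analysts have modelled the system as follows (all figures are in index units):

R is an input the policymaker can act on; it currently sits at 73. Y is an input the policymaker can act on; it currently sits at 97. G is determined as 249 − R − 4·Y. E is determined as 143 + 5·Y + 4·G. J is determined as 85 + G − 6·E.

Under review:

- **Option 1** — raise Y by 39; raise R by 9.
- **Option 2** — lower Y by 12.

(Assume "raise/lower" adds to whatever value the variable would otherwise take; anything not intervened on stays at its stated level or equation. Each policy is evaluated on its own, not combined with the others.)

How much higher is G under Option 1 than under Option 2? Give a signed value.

Option 1 (Y + 39, R + 9):
  R = 73 + 9 = 82
  Y = 97 + 39 = 136
  G = 249 − 82 − 4·136 = -377
Option 2 (Y − 12):
  R = 73
  Y = 97 − 12 = 85
  G = 249 − 73 − 4·85 = -164
G: -377 − (-164) = -213

-213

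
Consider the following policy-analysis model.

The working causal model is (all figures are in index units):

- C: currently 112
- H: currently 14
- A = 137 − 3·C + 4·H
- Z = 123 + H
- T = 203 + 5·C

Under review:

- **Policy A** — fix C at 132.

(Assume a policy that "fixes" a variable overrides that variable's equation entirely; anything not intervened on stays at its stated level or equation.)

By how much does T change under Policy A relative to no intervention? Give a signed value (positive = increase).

Baseline:
  C = 112
  T = 203 + 5·112 = 763
Policy A (C := 132):
  C = 132
  T = 203 + 5·132 = 863
Change in T: 863 − 763 = 100

100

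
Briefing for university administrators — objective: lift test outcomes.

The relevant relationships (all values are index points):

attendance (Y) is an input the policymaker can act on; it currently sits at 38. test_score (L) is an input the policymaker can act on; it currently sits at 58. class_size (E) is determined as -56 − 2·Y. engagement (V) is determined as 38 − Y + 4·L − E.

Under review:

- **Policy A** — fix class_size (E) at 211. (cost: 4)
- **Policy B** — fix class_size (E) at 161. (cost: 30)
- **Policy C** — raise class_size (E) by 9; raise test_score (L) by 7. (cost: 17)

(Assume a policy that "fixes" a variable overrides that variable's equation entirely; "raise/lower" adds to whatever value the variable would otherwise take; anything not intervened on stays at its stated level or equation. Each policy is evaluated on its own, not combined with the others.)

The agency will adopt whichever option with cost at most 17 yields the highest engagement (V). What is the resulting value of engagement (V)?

383

Policy A (E := 211):
  Y = 38
  L = 58
  E = 211
  V = 38 − 38 + 4·58 − 211 = 21
Policy C (E + 9, L + 7):
  Y = 38
  L = 58 + 7 = 65
  E = -56 − 2·38 (+9 from intervention) = -123
  V = 38 − 38 + 4·65 − (-123) = 383
Comparing — Policy A: V=21, Policy C: V=383. Highest is 383 (Policy C).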